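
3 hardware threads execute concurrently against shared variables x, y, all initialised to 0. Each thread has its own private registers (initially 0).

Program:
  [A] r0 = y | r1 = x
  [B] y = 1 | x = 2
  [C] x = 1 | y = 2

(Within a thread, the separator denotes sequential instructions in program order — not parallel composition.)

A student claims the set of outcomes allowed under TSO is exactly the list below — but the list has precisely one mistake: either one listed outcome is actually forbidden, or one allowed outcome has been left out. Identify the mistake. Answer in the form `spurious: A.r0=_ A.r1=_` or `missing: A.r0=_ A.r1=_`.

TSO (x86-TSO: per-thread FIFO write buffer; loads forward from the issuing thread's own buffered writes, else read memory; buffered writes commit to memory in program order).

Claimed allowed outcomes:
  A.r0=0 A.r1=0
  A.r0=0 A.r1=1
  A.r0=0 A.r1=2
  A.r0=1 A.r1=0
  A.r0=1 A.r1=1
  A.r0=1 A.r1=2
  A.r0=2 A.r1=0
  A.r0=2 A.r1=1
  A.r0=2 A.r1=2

spurious: A.r0=2 A.r1=0

outcome vector order: (A.r0,A.r1)
TSO: 8 outcomes — {00, 01, 02, 10, 11, 12, 21, 22}
claimed∖TSO = {20}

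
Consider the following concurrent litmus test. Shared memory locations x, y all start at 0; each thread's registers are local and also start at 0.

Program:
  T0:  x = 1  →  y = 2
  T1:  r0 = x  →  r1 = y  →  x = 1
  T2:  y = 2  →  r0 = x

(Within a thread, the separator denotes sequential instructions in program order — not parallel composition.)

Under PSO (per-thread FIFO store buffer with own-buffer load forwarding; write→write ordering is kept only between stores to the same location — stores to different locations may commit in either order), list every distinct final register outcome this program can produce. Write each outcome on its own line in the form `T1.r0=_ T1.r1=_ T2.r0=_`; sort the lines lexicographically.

outcome vector order: (T1.r0,T1.r1,T2.r0)
|PSO outcomes| = 8

T1.r0=0 T1.r1=0 T2.r0=0
T1.r0=0 T1.r1=0 T2.r0=1
T1.r0=0 T1.r1=2 T2.r0=0
T1.r0=0 T1.r1=2 T2.r0=1
T1.r0=1 T1.r1=0 T2.r0=0
T1.r0=1 T1.r1=0 T2.r0=1
T1.r0=1 T1.r1=2 T2.r0=0
T1.r0=1 T1.r1=2 T2.r0=1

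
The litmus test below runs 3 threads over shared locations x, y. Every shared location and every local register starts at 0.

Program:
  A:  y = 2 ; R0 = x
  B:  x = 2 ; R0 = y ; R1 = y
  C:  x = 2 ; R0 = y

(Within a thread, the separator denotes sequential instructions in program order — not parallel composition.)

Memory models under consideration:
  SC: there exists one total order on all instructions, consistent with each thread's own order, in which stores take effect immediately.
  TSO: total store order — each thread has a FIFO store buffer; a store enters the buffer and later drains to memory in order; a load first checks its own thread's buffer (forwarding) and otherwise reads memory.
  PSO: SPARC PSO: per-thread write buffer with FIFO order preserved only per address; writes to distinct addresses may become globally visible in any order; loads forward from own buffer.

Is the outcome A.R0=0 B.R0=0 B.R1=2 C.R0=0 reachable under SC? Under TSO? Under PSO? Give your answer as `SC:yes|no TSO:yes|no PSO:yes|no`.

SC:no TSO:yes PSO:yes

outcome vector order: (A.R0,B.R0,B.R1,C.R0)
under SC → 0222, 2000, 2002, 2020, 2022, 2220, 2222
under TSO → 0000, 0002, 0020, 0022, 0220, 0222, 2000, 2002, 2020, 2022, 2220, 2222
under PSO → 0000, 0002, 0020, 0022, 0220, 0222, 2000, 2002, 2020, 2022, 2220, 2222
target 0020 ∈ {TSO,PSO}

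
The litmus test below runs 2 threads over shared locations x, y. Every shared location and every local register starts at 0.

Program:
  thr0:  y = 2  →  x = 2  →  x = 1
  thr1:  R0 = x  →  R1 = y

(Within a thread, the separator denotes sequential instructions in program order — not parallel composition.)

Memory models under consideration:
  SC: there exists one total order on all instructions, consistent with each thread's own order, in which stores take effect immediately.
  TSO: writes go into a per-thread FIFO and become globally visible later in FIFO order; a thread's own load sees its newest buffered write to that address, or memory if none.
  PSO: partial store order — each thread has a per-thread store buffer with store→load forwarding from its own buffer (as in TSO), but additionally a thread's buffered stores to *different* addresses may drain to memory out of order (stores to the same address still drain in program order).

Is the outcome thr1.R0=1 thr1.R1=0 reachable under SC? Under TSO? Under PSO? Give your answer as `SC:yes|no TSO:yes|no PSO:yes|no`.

outcome vector order: (thr1.R0,thr1.R1)
SC (4): 0/0, 0/2, 1/2, 2/2
TSO (4): 0/0, 0/2, 1/2, 2/2
PSO (6): 0/0, 0/2, 1/0, 1/2, 2/0, 2/2
target 1/0 ∈ {PSO}

SC:no TSO:no PSO:yes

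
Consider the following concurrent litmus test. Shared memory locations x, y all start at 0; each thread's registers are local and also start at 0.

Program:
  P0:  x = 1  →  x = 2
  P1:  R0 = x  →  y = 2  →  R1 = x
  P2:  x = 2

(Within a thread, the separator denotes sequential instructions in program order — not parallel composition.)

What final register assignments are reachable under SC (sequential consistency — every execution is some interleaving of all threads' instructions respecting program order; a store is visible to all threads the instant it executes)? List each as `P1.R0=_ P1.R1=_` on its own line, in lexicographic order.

P1.R0=0 P1.R1=0
P1.R0=0 P1.R1=1
P1.R0=0 P1.R1=2
P1.R0=1 P1.R1=1
P1.R0=1 P1.R1=2
P1.R0=2 P1.R1=1
P1.R0=2 P1.R1=2

outcome vector order: (P1.R0,P1.R1)
|SC outcomes| = 7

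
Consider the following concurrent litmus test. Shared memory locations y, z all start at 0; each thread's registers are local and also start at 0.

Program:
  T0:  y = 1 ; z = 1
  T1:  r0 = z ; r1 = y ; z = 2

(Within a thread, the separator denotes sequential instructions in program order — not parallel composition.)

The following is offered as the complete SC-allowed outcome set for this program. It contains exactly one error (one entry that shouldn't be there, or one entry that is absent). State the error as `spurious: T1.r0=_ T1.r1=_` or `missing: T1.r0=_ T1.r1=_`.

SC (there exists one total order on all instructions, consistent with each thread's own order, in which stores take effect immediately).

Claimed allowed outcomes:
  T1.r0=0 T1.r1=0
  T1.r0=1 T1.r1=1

outcome vector order: (T1.r0,T1.r1)
SC: 3 outcomes — {00; 01; 11}
SC∖claimed = {01}

missing: T1.r0=0 T1.r1=1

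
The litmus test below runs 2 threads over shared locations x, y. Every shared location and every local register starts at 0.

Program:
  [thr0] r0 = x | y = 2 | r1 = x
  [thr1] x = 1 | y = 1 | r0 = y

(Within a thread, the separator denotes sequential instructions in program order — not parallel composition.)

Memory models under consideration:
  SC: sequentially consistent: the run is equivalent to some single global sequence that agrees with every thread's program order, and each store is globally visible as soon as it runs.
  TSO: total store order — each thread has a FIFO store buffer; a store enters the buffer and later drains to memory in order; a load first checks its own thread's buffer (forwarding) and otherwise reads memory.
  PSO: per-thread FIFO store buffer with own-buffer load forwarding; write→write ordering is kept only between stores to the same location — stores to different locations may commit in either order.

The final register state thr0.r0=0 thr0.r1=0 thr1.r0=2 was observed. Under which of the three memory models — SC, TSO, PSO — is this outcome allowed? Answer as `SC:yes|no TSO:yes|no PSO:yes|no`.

SC:no TSO:yes PSO:yes

outcome vector order: (thr0.r0,thr0.r1,thr1.r0)
under SC → 0/0/1, 0/1/1, 0/1/2, 1/1/1, 1/1/2
under TSO → 0/0/1, 0/0/2, 0/1/1, 0/1/2, 1/1/1, 1/1/2
under PSO → 0/0/1, 0/0/2, 0/1/1, 0/1/2, 1/1/1, 1/1/2
target 0/0/2 ∈ {TSO,PSO}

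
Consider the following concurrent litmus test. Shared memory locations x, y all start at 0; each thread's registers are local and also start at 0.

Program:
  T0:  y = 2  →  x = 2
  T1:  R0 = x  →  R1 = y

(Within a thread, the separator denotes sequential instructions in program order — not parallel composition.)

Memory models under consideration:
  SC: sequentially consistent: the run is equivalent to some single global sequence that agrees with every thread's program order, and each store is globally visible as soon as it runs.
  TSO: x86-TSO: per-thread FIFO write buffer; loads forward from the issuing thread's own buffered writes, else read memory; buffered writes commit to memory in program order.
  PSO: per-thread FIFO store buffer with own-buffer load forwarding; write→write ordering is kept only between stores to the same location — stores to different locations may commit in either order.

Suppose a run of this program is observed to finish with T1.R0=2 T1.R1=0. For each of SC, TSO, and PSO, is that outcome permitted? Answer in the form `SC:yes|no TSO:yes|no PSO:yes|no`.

outcome vector order: (T1.R0,T1.R1)
SC: 3 outcomes — {00; 02; 22}
TSO: 3 outcomes — {00; 02; 22}
PSO: 4 outcomes — {00; 02; 20; 22}
target 20 ∈ {PSO}

SC:no TSO:no PSO:yes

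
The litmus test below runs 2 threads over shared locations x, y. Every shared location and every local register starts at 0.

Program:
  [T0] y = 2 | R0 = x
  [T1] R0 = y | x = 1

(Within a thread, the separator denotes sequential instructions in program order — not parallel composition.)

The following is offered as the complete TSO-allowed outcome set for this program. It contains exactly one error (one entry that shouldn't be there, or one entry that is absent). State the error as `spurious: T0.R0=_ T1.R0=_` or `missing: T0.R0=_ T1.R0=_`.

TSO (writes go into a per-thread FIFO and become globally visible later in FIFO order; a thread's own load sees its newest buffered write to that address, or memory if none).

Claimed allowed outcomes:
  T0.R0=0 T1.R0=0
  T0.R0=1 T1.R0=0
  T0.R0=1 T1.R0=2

outcome vector order: (T0.R0,T1.R0)
TSO: 4 outcomes — {(0,0); (0,2); (1,0); (1,2)}
TSO∖claimed = {(0,2)}

missing: T0.R0=0 T1.R0=2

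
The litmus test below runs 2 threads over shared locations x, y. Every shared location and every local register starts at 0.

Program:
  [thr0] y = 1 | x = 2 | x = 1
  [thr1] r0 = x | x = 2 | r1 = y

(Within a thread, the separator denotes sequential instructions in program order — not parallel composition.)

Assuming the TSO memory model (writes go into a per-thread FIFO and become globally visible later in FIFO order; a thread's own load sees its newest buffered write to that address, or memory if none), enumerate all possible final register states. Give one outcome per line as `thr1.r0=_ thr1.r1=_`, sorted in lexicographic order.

thr1.r0=0 thr1.r1=0
thr1.r0=0 thr1.r1=1
thr1.r0=1 thr1.r1=1
thr1.r0=2 thr1.r1=1

outcome vector order: (thr1.r0,thr1.r1)
|TSO outcomes| = 4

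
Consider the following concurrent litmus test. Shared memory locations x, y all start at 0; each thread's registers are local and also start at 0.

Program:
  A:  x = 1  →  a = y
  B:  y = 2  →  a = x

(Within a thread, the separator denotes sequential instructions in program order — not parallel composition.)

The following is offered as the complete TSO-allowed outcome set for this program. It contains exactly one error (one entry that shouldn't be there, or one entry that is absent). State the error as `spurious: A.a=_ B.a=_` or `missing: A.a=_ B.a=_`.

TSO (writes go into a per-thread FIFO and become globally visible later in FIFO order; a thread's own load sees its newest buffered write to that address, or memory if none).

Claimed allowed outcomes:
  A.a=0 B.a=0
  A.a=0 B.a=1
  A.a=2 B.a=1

outcome vector order: (A.a,B.a)
[TSO] allowed = {0/0 0/1 2/0 2/1}
TSO∖claimed = {2/0}

missing: A.a=2 B.a=0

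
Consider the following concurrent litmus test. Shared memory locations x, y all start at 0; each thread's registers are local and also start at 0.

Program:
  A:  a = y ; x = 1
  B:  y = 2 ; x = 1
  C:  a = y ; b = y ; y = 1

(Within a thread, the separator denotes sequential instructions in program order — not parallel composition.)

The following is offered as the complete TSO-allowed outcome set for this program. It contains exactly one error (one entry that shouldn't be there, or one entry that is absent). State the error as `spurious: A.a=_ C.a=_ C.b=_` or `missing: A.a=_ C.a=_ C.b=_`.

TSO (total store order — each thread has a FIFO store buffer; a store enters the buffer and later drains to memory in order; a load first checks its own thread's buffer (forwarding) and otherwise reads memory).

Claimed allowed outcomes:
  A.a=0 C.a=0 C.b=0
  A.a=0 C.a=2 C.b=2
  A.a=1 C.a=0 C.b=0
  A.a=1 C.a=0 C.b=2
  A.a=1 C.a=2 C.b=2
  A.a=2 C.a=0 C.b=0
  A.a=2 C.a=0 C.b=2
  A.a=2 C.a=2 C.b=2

missing: A.a=0 C.a=0 C.b=2

outcome vector order: (A.a,C.a,C.b)
TSO (9): <0 0 0>, <0 0 2>, <0 2 2>, <1 0 0>, <1 0 2>, <1 2 2>, <2 0 0>, <2 0 2>, <2 2 2>
TSO∖claimed = {<0 0 2>}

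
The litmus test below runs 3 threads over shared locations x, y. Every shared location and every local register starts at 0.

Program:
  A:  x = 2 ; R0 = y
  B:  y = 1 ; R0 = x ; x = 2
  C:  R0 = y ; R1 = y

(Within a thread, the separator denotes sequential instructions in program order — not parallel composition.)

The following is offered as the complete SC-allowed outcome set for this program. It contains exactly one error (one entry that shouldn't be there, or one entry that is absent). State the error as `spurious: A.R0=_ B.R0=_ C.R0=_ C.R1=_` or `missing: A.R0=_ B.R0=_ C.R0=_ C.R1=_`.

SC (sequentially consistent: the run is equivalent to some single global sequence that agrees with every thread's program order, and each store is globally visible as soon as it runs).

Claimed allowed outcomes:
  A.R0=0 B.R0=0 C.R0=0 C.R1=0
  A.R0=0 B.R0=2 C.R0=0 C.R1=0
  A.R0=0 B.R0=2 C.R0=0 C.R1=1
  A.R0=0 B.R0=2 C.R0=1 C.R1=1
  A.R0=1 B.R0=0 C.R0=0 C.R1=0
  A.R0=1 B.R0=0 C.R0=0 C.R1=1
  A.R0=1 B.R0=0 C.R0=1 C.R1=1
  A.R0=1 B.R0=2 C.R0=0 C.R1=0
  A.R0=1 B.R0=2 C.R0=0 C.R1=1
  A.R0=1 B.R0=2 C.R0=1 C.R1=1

outcome vector order: (A.R0,B.R0,C.R0,C.R1)
under SC → 0/2/0/0; 0/2/0/1; 0/2/1/1; 1/0/0/0; 1/0/0/1; 1/0/1/1; 1/2/0/0; 1/2/0/1; 1/2/1/1
claimed∖SC = {0/0/0/0}

spurious: A.R0=0 B.R0=0 C.R0=0 C.R1=0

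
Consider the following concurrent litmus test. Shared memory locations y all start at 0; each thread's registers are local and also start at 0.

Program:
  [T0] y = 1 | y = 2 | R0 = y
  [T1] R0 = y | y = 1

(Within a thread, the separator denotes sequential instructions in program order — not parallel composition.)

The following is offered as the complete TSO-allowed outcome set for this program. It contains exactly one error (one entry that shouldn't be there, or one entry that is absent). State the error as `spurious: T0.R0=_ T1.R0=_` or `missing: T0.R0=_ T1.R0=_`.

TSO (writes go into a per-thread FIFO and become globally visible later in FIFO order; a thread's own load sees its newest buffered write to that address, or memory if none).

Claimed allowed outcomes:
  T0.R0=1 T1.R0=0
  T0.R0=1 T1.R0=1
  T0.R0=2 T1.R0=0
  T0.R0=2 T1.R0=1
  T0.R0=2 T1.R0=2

missing: T0.R0=1 T1.R0=2

outcome vector order: (T0.R0,T1.R0)
[TSO] allowed = {<1 0>, <1 1>, <1 2>, <2 0>, <2 1>, <2 2>}
TSO∖claimed = {<1 2>}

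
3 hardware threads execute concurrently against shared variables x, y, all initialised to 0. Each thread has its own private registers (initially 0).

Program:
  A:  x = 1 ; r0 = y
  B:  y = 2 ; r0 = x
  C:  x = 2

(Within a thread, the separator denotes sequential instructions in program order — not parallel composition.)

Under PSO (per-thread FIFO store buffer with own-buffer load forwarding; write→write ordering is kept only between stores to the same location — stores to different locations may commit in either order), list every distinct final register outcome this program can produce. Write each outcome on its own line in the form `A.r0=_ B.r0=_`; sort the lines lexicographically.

A.r0=0 B.r0=0
A.r0=0 B.r0=1
A.r0=0 B.r0=2
A.r0=2 B.r0=0
A.r0=2 B.r0=1
A.r0=2 B.r0=2

outcome vector order: (A.r0,B.r0)
|PSO outcomes| = 6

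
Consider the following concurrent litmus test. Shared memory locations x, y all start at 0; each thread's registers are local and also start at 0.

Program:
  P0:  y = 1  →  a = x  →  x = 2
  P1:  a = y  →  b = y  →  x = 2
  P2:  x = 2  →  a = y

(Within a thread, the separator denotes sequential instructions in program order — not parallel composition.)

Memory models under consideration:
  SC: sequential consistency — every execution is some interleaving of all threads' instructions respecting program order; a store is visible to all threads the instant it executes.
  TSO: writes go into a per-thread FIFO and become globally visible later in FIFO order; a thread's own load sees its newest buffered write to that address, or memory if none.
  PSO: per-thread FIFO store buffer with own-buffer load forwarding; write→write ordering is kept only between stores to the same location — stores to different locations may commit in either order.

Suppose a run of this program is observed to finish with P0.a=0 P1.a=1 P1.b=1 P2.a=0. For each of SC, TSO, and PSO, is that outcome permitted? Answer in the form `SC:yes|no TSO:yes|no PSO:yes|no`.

SC:no TSO:yes PSO:yes

outcome vector order: (P0.a,P1.a,P1.b,P2.a)
under SC → 0001; 0011; 0111; 2000; 2001; 2010; 2011; 2110; 2111
under TSO → 0000; 0001; 0010; 0011; 0110; 0111; 2000; 2001; 2010; 2011; 2110; 2111
under PSO → 0000; 0001; 0010; 0011; 0110; 0111; 2000; 2001; 2010; 2011; 2110; 2111
target 0110 ∈ {TSO,PSO}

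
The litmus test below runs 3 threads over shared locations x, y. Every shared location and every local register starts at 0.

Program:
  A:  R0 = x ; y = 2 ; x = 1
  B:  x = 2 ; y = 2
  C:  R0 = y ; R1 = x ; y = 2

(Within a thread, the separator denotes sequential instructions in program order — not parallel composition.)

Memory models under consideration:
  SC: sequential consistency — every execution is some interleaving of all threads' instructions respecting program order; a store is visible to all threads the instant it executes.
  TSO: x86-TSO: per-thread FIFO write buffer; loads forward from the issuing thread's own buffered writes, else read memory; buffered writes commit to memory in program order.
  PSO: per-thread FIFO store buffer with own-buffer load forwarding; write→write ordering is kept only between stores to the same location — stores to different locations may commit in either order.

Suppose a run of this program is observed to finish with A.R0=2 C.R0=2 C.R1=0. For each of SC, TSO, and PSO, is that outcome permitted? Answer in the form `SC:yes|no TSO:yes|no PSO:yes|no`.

SC:no TSO:no PSO:yes

outcome vector order: (A.R0,C.R0,C.R1)
under SC → <0 0 0>; <0 0 1>; <0 0 2>; <0 2 0>; <0 2 1>; <0 2 2>; <2 0 0>; <2 0 1>; <2 0 2>; <2 2 1>; <2 2 2>
under TSO → <0 0 0>; <0 0 1>; <0 0 2>; <0 2 0>; <0 2 1>; <0 2 2>; <2 0 0>; <2 0 1>; <2 0 2>; <2 2 1>; <2 2 2>
under PSO → <0 0 0>; <0 0 1>; <0 0 2>; <0 2 0>; <0 2 1>; <0 2 2>; <2 0 0>; <2 0 1>; <2 0 2>; <2 2 0>; <2 2 1>; <2 2 2>
target <2 2 0> ∈ {PSO}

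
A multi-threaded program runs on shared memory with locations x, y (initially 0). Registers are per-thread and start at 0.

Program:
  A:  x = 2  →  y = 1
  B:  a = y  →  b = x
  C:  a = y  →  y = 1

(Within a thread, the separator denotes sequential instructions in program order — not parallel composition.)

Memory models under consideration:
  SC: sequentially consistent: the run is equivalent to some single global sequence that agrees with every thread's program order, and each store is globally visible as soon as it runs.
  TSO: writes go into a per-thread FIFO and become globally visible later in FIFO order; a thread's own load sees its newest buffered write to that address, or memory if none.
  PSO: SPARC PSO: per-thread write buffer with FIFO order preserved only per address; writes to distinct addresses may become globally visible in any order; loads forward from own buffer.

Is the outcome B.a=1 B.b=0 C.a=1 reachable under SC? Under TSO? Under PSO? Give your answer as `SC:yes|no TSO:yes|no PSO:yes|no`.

SC:no TSO:no PSO:yes

outcome vector order: (B.a,B.b,C.a)
under SC → 0/0/0; 0/0/1; 0/2/0; 0/2/1; 1/0/0; 1/2/0; 1/2/1
under TSO → 0/0/0; 0/0/1; 0/2/0; 0/2/1; 1/0/0; 1/2/0; 1/2/1
under PSO → 0/0/0; 0/0/1; 0/2/0; 0/2/1; 1/0/0; 1/0/1; 1/2/0; 1/2/1
target 1/0/1 ∈ {PSO}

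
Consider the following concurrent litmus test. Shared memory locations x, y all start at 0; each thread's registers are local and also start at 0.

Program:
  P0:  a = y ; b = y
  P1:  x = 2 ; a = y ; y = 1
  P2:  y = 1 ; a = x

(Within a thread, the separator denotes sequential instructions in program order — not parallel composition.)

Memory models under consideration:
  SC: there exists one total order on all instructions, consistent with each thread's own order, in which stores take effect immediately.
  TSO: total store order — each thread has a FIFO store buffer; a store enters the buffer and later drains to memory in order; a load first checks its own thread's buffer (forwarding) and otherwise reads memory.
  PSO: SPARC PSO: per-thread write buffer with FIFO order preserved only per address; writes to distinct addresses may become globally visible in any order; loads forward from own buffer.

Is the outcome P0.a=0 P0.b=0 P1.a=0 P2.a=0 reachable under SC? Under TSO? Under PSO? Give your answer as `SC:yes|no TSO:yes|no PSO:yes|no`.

SC:no TSO:yes PSO:yes

outcome vector order: (P0.a,P0.b,P1.a,P2.a)
[SC] allowed = {0002 0010 0012 0102 0110 0112 1102 1110 1112}
[TSO] allowed = {0000 0002 0010 0012 0100 0102 0110 0112 1100 1102 1110 1112}
[PSO] allowed = {0000 0002 0010 0012 0100 0102 0110 0112 1100 1102 1110 1112}
target 0000 ∈ {TSO,PSO}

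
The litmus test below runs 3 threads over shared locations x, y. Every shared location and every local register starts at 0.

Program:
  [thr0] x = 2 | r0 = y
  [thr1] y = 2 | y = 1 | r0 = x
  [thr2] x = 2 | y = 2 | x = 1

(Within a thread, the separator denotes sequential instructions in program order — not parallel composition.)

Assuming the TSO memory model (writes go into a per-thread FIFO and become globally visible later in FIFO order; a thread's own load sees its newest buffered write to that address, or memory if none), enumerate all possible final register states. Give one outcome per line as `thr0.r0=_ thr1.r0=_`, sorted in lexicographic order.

thr0.r0=0 thr1.r0=0
thr0.r0=0 thr1.r0=1
thr0.r0=0 thr1.r0=2
thr0.r0=1 thr1.r0=0
thr0.r0=1 thr1.r0=1
thr0.r0=1 thr1.r0=2
thr0.r0=2 thr1.r0=0
thr0.r0=2 thr1.r0=1
thr0.r0=2 thr1.r0=2

outcome vector order: (thr0.r0,thr1.r0)
|TSO outcomes| = 9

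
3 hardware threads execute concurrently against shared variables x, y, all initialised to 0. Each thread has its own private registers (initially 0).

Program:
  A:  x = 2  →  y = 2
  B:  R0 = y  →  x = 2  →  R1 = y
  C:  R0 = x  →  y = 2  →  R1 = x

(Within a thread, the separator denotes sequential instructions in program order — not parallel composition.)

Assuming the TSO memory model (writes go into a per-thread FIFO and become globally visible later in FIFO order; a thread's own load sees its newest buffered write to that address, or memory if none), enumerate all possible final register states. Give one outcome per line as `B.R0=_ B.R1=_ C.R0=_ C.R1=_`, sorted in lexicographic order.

B.R0=0 B.R1=0 C.R0=0 C.R1=0
B.R0=0 B.R1=0 C.R0=0 C.R1=2
B.R0=0 B.R1=0 C.R0=2 C.R1=2
B.R0=0 B.R1=2 C.R0=0 C.R1=0
B.R0=0 B.R1=2 C.R0=0 C.R1=2
B.R0=0 B.R1=2 C.R0=2 C.R1=2
B.R0=2 B.R1=2 C.R0=0 C.R1=0
B.R0=2 B.R1=2 C.R0=0 C.R1=2
B.R0=2 B.R1=2 C.R0=2 C.R1=2

outcome vector order: (B.R0,B.R1,C.R0,C.R1)
|TSO outcomes| = 9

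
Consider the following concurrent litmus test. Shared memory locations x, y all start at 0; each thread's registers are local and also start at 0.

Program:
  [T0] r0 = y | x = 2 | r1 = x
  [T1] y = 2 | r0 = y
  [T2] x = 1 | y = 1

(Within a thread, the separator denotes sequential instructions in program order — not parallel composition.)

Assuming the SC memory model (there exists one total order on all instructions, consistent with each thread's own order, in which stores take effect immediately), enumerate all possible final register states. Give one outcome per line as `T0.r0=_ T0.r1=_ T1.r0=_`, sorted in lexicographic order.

T0.r0=0 T0.r1=1 T1.r0=1
T0.r0=0 T0.r1=1 T1.r0=2
T0.r0=0 T0.r1=2 T1.r0=1
T0.r0=0 T0.r1=2 T1.r0=2
T0.r0=1 T0.r1=2 T1.r0=1
T0.r0=1 T0.r1=2 T1.r0=2
T0.r0=2 T0.r1=1 T1.r0=1
T0.r0=2 T0.r1=1 T1.r0=2
T0.r0=2 T0.r1=2 T1.r0=1
T0.r0=2 T0.r1=2 T1.r0=2

outcome vector order: (T0.r0,T0.r1,T1.r0)
|SC outcomes| = 10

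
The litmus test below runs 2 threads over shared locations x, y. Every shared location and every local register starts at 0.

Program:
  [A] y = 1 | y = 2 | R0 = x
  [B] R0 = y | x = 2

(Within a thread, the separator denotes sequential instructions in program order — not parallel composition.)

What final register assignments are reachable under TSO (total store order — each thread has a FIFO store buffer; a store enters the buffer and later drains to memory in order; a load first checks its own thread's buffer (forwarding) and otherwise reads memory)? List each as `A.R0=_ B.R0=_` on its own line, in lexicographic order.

A.R0=0 B.R0=0
A.R0=0 B.R0=1
A.R0=0 B.R0=2
A.R0=2 B.R0=0
A.R0=2 B.R0=1
A.R0=2 B.R0=2

outcome vector order: (A.R0,B.R0)
|TSO outcomes| = 6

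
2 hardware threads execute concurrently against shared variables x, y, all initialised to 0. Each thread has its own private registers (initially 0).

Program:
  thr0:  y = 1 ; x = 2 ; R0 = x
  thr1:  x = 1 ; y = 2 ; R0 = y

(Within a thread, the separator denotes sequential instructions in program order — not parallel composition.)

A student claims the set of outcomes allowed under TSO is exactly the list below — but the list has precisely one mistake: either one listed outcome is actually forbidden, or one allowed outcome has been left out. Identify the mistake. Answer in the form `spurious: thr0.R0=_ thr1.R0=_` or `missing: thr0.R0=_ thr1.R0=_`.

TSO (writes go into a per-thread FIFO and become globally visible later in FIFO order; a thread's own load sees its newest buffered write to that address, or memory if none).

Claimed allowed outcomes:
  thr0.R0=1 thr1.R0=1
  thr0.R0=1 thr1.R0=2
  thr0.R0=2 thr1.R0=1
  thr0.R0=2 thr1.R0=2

spurious: thr0.R0=1 thr1.R0=1

outcome vector order: (thr0.R0,thr1.R0)
[TSO] allowed = {<1 2>, <2 1>, <2 2>}
claimed∖TSO = {<1 1>}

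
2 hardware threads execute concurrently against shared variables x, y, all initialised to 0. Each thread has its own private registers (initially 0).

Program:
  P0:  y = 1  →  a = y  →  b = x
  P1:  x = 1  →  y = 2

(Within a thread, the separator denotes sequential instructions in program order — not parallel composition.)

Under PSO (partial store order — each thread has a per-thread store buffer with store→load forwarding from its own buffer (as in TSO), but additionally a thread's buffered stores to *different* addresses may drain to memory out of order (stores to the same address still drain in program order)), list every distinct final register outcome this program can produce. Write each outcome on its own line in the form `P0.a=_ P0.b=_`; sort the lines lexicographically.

outcome vector order: (P0.a,P0.b)
|PSO outcomes| = 4

P0.a=1 P0.b=0
P0.a=1 P0.b=1
P0.a=2 P0.b=0
P0.a=2 P0.b=1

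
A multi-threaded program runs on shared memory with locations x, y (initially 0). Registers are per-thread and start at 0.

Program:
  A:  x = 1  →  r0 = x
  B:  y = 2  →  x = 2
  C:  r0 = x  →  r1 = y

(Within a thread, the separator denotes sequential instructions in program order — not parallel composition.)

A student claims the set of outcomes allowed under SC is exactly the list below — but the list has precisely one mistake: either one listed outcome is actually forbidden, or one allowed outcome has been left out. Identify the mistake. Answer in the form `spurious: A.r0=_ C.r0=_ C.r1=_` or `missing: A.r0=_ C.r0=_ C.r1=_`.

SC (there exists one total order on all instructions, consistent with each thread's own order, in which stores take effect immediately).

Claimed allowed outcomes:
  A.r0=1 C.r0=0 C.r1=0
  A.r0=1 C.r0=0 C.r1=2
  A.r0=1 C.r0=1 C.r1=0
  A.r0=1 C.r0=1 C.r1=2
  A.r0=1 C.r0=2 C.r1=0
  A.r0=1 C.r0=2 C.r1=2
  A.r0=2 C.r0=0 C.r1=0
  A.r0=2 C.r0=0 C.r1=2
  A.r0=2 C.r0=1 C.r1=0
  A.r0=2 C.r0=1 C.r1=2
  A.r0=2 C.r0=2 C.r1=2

outcome vector order: (A.r0,C.r0,C.r1)
under SC → 100; 102; 110; 112; 122; 200; 202; 210; 212; 222
claimed∖SC = {120}

spurious: A.r0=1 C.r0=2 C.r1=0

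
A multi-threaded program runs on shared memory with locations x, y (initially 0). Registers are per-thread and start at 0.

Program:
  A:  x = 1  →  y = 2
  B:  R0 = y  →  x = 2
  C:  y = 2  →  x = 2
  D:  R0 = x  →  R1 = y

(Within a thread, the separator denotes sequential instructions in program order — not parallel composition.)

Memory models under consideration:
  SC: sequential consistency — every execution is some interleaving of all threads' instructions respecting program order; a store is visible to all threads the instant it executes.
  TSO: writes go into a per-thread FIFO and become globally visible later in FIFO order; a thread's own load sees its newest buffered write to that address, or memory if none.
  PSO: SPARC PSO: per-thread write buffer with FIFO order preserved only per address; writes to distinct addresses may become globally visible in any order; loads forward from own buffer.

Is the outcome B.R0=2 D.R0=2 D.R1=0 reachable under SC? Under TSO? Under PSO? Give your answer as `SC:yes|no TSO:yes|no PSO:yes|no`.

SC:no TSO:no PSO:yes

outcome vector order: (B.R0,D.R0,D.R1)
[SC] allowed = {<0 0 0> <0 0 2> <0 1 0> <0 1 2> <0 2 0> <0 2 2> <2 0 0> <2 0 2> <2 1 0> <2 1 2> <2 2 2>}
[TSO] allowed = {<0 0 0> <0 0 2> <0 1 0> <0 1 2> <0 2 0> <0 2 2> <2 0 0> <2 0 2> <2 1 0> <2 1 2> <2 2 2>}
[PSO] allowed = {<0 0 0> <0 0 2> <0 1 0> <0 1 2> <0 2 0> <0 2 2> <2 0 0> <2 0 2> <2 1 0> <2 1 2> <2 2 0> <2 2 2>}
target <2 2 0> ∈ {PSO}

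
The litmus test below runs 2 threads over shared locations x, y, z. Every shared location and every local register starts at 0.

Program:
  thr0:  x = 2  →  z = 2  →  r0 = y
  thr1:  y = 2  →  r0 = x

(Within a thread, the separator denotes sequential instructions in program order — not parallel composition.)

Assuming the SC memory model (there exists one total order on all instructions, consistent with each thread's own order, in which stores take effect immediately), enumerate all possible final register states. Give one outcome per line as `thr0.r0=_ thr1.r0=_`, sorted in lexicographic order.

outcome vector order: (thr0.r0,thr1.r0)
|SC outcomes| = 3

thr0.r0=0 thr1.r0=2
thr0.r0=2 thr1.r0=0
thr0.r0=2 thr1.r0=2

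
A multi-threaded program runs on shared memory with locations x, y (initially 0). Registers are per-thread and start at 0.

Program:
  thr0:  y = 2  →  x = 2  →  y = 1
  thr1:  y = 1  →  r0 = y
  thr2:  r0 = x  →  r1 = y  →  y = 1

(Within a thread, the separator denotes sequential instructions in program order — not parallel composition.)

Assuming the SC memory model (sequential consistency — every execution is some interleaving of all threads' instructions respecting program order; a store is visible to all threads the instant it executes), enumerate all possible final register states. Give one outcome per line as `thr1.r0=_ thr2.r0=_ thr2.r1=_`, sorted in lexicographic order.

outcome vector order: (thr1.r0,thr2.r0,thr2.r1)
|SC outcomes| = 10

thr1.r0=1 thr2.r0=0 thr2.r1=0
thr1.r0=1 thr2.r0=0 thr2.r1=1
thr1.r0=1 thr2.r0=0 thr2.r1=2
thr1.r0=1 thr2.r0=2 thr2.r1=1
thr1.r0=1 thr2.r0=2 thr2.r1=2
thr1.r0=2 thr2.r0=0 thr2.r1=0
thr1.r0=2 thr2.r0=0 thr2.r1=1
thr1.r0=2 thr2.r0=0 thr2.r1=2
thr1.r0=2 thr2.r0=2 thr2.r1=1
thr1.r0=2 thr2.r0=2 thr2.r1=2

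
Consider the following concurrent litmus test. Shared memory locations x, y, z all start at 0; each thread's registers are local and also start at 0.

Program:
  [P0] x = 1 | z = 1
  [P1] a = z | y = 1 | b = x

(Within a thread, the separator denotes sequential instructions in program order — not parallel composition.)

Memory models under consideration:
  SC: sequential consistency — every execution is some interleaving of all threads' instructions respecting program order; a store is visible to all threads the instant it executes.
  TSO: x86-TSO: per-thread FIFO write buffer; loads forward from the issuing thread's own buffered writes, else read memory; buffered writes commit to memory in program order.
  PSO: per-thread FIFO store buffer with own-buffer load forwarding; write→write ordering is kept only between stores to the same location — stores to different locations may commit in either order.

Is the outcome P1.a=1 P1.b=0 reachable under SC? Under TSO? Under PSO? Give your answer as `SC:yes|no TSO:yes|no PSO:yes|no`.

SC:no TSO:no PSO:yes

outcome vector order: (P1.a,P1.b)
SC (3): (0,0) (0,1) (1,1)
TSO (3): (0,0) (0,1) (1,1)
PSO (4): (0,0) (0,1) (1,0) (1,1)
target (1,0) ∈ {PSO}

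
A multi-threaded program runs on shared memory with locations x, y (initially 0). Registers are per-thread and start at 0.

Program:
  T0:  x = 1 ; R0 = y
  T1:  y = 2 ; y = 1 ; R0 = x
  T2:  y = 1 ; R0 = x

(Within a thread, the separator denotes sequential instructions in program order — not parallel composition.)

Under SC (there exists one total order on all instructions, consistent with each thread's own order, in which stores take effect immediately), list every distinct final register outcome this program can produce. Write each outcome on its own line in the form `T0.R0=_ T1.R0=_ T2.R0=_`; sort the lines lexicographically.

outcome vector order: (T0.R0,T1.R0,T2.R0)
|SC outcomes| = 7

T0.R0=0 T1.R0=1 T2.R0=1
T0.R0=1 T1.R0=0 T2.R0=0
T0.R0=1 T1.R0=0 T2.R0=1
T0.R0=1 T1.R0=1 T2.R0=0
T0.R0=1 T1.R0=1 T2.R0=1
T0.R0=2 T1.R0=1 T2.R0=0
T0.R0=2 T1.R0=1 T2.R0=1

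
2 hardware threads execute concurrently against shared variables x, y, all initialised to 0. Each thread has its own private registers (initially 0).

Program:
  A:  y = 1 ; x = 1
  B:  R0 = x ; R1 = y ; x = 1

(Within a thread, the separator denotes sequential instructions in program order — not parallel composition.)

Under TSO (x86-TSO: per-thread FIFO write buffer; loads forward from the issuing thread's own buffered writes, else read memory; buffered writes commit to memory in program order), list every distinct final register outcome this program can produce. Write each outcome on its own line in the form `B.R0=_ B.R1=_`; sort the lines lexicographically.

outcome vector order: (B.R0,B.R1)
|TSO outcomes| = 3

B.R0=0 B.R1=0
B.R0=0 B.R1=1
B.R0=1 B.R1=1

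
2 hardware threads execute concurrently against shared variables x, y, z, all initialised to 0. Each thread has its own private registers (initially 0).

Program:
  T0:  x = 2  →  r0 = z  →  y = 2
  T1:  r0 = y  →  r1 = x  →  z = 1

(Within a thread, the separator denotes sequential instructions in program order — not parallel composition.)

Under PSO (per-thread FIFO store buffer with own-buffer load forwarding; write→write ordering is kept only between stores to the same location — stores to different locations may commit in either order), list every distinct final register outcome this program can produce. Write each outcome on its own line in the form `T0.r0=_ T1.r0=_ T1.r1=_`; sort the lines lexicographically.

T0.r0=0 T1.r0=0 T1.r1=0
T0.r0=0 T1.r0=0 T1.r1=2
T0.r0=0 T1.r0=2 T1.r1=0
T0.r0=0 T1.r0=2 T1.r1=2
T0.r0=1 T1.r0=0 T1.r1=0
T0.r0=1 T1.r0=0 T1.r1=2

outcome vector order: (T0.r0,T1.r0,T1.r1)
|PSO outcomes| = 6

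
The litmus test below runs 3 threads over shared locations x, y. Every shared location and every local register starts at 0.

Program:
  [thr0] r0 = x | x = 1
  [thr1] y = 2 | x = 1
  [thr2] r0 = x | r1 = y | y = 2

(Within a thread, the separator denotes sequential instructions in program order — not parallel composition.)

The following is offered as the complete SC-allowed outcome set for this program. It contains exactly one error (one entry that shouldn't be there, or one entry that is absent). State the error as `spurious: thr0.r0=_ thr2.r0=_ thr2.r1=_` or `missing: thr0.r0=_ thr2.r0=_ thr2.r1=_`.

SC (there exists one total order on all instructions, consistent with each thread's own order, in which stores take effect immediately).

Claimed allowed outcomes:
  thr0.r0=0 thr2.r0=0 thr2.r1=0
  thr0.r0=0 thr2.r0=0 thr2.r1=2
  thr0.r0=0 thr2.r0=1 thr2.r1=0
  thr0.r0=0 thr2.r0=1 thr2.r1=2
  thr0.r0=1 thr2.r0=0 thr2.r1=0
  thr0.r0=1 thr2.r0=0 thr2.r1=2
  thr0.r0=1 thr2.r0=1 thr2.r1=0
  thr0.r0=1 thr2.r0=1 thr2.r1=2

spurious: thr0.r0=1 thr2.r0=1 thr2.r1=0

outcome vector order: (thr0.r0,thr2.r0,thr2.r1)
under SC → 000 002 010 012 100 102 112
claimed∖SC = {110}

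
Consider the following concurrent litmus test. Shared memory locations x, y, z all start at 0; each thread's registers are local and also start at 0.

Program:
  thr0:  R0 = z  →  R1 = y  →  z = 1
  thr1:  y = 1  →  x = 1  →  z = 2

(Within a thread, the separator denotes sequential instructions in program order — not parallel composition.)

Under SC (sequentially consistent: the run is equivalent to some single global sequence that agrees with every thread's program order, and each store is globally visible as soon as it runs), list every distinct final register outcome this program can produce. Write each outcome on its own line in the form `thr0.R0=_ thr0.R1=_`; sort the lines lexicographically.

outcome vector order: (thr0.R0,thr0.R1)
|SC outcomes| = 3

thr0.R0=0 thr0.R1=0
thr0.R0=0 thr0.R1=1
thr0.R0=2 thr0.R1=1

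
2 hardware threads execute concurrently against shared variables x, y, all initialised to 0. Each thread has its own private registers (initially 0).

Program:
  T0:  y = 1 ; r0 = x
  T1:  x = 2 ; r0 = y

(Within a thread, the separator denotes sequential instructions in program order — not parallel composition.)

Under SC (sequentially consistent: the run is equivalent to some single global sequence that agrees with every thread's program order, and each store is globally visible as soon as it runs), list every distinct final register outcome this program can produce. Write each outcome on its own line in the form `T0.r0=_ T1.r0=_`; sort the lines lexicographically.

T0.r0=0 T1.r0=1
T0.r0=2 T1.r0=0
T0.r0=2 T1.r0=1

outcome vector order: (T0.r0,T1.r0)
|SC outcomes| = 3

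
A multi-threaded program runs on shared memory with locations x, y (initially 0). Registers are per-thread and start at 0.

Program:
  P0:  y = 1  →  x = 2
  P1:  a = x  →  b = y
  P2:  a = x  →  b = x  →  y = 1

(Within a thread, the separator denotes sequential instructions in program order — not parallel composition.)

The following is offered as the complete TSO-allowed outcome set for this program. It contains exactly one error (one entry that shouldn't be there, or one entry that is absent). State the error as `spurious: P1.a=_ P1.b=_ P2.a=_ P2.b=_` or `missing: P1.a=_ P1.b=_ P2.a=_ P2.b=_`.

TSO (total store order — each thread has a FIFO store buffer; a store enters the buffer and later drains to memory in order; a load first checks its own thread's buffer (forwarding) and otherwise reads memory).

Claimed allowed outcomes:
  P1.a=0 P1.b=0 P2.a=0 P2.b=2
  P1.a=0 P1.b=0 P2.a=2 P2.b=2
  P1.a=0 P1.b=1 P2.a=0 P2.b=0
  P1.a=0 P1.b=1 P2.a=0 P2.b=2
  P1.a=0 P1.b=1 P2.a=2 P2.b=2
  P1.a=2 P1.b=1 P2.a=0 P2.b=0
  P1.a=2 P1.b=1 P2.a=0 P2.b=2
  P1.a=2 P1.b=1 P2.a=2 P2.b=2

outcome vector order: (P1.a,P1.b,P2.a,P2.b)
under TSO → 0/0/0/0 0/0/0/2 0/0/2/2 0/1/0/0 0/1/0/2 0/1/2/2 2/1/0/0 2/1/0/2 2/1/2/2
TSO∖claimed = {0/0/0/0}

missing: P1.a=0 P1.b=0 P2.a=0 P2.b=0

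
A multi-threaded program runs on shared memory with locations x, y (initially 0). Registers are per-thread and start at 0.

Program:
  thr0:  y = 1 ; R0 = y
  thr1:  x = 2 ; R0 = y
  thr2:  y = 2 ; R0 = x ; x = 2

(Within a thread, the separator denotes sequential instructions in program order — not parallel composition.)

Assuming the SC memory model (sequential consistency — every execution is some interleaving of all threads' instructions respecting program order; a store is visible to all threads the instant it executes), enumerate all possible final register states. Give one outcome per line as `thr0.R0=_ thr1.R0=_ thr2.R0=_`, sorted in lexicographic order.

outcome vector order: (thr0.R0,thr1.R0,thr2.R0)
|SC outcomes| = 9

thr0.R0=1 thr1.R0=0 thr2.R0=2
thr0.R0=1 thr1.R0=1 thr2.R0=0
thr0.R0=1 thr1.R0=1 thr2.R0=2
thr0.R0=1 thr1.R0=2 thr2.R0=0
thr0.R0=1 thr1.R0=2 thr2.R0=2
thr0.R0=2 thr1.R0=0 thr2.R0=2
thr0.R0=2 thr1.R0=1 thr2.R0=2
thr0.R0=2 thr1.R0=2 thr2.R0=0
thr0.R0=2 thr1.R0=2 thr2.R0=2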